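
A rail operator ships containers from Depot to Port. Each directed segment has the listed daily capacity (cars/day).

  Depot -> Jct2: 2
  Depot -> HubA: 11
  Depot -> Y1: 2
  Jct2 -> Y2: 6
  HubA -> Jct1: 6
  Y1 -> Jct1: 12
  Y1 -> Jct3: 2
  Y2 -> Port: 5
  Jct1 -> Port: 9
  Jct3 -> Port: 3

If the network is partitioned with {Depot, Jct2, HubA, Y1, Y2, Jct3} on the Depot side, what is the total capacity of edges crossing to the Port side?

26

Edges leaving {Depot, Jct2, HubA, Y1, Y2, Jct3}: HubA→Jct1 (6), Y1→Jct1 (12), Y2→Port (5), Jct3→Port (3).
Cut capacity = 6 + 12 + 5 + 3 = 26.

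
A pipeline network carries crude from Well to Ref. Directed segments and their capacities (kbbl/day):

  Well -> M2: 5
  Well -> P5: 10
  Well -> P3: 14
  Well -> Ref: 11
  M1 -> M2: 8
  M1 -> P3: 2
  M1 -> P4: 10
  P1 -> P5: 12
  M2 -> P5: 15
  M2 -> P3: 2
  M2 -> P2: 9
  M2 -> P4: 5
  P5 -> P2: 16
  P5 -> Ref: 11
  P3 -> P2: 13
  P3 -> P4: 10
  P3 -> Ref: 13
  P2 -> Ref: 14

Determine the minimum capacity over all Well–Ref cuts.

40

Augment Well→Ref: bottleneck 11, flow now 11.
Augment Well→P5→Ref: bottleneck 10, flow now 21.
Augment Well→P3→Ref: bottleneck 13, flow now 34.
Augment Well→M2→P5→Ref: bottleneck 1, flow now 35.
Augment Well→M2→P2→Ref: bottleneck 4, flow now 39.
Augment Well→P3→P2→Ref: bottleneck 1, flow now 40.
No augmenting path remains; maximum flow = 40.
By max-flow min-cut, the minimum cut capacity equals the max flow.
In the residual graph, reachable from Well: {Well}.
Min-cut edges: Well→M2 (5), Well→P5 (10), Well→P3 (14), Well→Ref (11); capacity 5 + 10 + 14 + 11 = 40.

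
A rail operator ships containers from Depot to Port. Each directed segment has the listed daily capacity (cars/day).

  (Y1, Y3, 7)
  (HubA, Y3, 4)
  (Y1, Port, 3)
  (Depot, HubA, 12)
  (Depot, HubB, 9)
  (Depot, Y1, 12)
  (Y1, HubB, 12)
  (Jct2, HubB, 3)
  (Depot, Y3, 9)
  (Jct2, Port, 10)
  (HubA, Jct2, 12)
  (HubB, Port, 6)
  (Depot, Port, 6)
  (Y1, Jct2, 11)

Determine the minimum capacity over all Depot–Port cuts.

25

Augment Depot→Port: bottleneck 6, flow now 6.
Augment Depot→Y1→Port: bottleneck 3, flow now 9.
Augment Depot→HubB→Port: bottleneck 6, flow now 15.
Augment Depot→HubA→Jct2→Port: bottleneck 10, flow now 25.
No augmenting path remains; maximum flow = 25.
By max-flow min-cut, the minimum cut capacity equals the max flow.
In the residual graph, reachable from Depot: {Depot, HubA, Y1, Y3, Jct2, HubB}.
Min-cut edges: Depot→Port (6), Y1→Port (3), Jct2→Port (10), HubB→Port (6); capacity 6 + 3 + 10 + 6 = 25.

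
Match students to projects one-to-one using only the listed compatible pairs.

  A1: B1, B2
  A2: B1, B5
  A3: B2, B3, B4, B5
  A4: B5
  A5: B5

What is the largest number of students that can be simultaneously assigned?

4

Unit-capacity flow: source→left, listed edges, right→sink; max matching = max flow.
Augmenting path A1→B1 (+1); matched 1.
Augmenting path A2→B5 (+1); matched 2.
Augmenting path A3→B2 (+1); matched 3.
Augmenting path A4→B5→A2→B1→A1→B2→A3→B3 (+1); matched 4.
No augmenting path remains; maximum matching = 4.
König certificate: {A1, A2, A3, B5} is a vertex cover of size 4 (every listed pair touches it), so no matching can be larger.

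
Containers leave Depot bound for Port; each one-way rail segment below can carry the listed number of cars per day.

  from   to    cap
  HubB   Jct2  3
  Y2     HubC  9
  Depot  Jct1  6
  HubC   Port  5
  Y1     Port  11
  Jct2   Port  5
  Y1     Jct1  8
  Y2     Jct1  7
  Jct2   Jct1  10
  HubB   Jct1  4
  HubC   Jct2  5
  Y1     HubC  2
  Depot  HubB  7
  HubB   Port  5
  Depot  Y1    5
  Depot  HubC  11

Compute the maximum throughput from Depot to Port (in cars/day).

Augment Depot→Y1→Port: bottleneck 5, flow now 5.
Augment Depot→HubB→Port: bottleneck 5, flow now 10.
Augment Depot→HubC→Port: bottleneck 5, flow now 15.
Augment Depot→HubB→Jct2→Port: bottleneck 2, flow now 17.
Augment Depot→HubC→Jct2→Port: bottleneck 3, flow now 20.
No augmenting path remains; maximum flow = 20.
In the residual graph, reachable from Depot: {Depot, HubB, HubC, Jct2, Jct1}.
Min-cut edges: Depot→Y1 (5), HubB→Port (5), HubC→Port (5), Jct2→Port (5); capacity 5 + 5 + 5 + 5 = 20.
This cut is saturated, so no flow can exceed 20.

20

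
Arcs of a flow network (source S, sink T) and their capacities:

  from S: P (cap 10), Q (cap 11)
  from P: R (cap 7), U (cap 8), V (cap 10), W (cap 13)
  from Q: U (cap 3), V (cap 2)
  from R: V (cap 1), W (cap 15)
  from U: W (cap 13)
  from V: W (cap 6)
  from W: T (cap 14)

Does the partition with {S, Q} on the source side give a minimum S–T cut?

No — its capacity is 15, but the minimum cut has capacity 14.

Given cut capacity: 10 + 3 + 2 = 15.
Augment S→P→W→T: bottleneck 10, flow now 10.
Augment S→Q→U→W→T: bottleneck 3, flow now 13.
Augment S→Q→V→W→T: bottleneck 1, flow now 14.
No augmenting path remains; maximum flow = 14.
In the residual graph, reachable from S: {S, P, Q, R, U, V, W}.
Min-cut edges: W→T (14); capacity 14 = 14.
Cut capacity 15 exceeds the max flow 14, so it is not minimum.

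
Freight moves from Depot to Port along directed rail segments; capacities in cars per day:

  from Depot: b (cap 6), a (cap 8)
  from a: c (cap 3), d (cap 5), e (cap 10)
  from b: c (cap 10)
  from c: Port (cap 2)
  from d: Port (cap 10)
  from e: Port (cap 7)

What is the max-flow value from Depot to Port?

10

Augment Depot→a→c→Port: bottleneck 2, flow now 2.
Augment Depot→a→d→Port: bottleneck 5, flow now 7.
Augment Depot→a→e→Port: bottleneck 1, flow now 8.
Augment Depot→b→c→a→e→Port: bottleneck 2, flow now 10. (uses reverse residual edge)
No augmenting path remains; maximum flow = 10.
In the residual graph, reachable from Depot: {Depot, b, c}.
Min-cut edges: Depot→a (8), c→Port (2); capacity 8 + 2 = 10.
This cut is saturated, so no flow can exceed 10.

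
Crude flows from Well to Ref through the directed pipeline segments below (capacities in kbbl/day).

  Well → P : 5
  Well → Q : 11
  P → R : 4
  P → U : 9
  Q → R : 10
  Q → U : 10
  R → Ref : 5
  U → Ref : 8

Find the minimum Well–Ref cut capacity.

13

Augment Well→P→R→Ref: bottleneck 4, flow now 4.
Augment Well→P→U→Ref: bottleneck 1, flow now 5.
Augment Well→Q→R→Ref: bottleneck 1, flow now 6.
Augment Well→Q→U→Ref: bottleneck 7, flow now 13.
No augmenting path remains; maximum flow = 13.
By max-flow min-cut, the minimum cut capacity equals the max flow.
In the residual graph, reachable from Well: {Well, P, Q, R, U}.
Min-cut edges: R→Ref (5), U→Ref (8); capacity 5 + 8 = 13.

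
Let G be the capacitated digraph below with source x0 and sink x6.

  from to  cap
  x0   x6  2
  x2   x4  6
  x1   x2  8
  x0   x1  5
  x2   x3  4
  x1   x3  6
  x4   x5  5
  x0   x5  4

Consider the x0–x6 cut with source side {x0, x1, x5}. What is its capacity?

Edges leaving {x0, x1, x5}: x0→x6 (2), x1→x2 (8), x1→x3 (6).
Cut capacity = 2 + 8 + 6 = 16.

16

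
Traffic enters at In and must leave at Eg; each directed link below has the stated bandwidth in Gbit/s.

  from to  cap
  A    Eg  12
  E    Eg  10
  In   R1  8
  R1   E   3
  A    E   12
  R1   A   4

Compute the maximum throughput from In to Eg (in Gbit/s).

Augment In→R1→A→Eg: bottleneck 4, flow now 4.
Augment In→R1→E→Eg: bottleneck 3, flow now 7.
No augmenting path remains; maximum flow = 7.
In the residual graph, reachable from In: {In, R1}.
Min-cut edges: R1→A (4), R1→E (3); capacity 4 + 3 = 7.
This cut is saturated, so no flow can exceed 7.

7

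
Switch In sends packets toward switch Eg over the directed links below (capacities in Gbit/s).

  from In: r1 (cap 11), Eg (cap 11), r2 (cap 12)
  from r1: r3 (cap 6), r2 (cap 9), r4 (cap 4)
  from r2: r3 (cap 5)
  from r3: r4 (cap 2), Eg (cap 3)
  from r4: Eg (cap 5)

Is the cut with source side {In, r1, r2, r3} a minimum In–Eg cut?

No — its capacity is 20, but the minimum cut has capacity 19.

Given cut capacity: 11 + 4 + 2 + 3 = 20.
Augment In→Eg: bottleneck 11, flow now 11.
Augment In→r1→r3→Eg: bottleneck 3, flow now 14.
Augment In→r1→r4→Eg: bottleneck 4, flow now 18.
Augment In→r1→r3→r4→Eg: bottleneck 1, flow now 19.
No augmenting path remains; maximum flow = 19.
In the residual graph, reachable from In: {In, r1, r2, r3, r4}.
Min-cut edges: In→Eg (11), r3→Eg (3), r4→Eg (5); capacity 11 + 3 + 5 = 19.
Cut capacity 20 exceeds the max flow 19, so it is not minimum.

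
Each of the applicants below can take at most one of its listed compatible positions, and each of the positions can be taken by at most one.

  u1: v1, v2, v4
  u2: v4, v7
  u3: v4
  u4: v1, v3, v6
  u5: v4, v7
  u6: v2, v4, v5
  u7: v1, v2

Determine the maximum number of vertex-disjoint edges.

Unit-capacity flow: source→left, listed edges, right→sink; max matching = max flow.
Augmenting path u1→v1 (+1); matched 1.
Augmenting path u2→v4 (+1); matched 2.
Augmenting path u4→v3 (+1); matched 3.
Augmenting path u5→v7 (+1); matched 4.
Augmenting path u6→v2 (+1); matched 5.
Augmenting path u7→v2→u6→v5 (+1); matched 6.
No augmenting path remains; maximum matching = 6.
König certificate: {u1, u4, u6, u7, v4, v7} is a vertex cover of size 6 (every listed pair touches it), so no matching can be larger.

6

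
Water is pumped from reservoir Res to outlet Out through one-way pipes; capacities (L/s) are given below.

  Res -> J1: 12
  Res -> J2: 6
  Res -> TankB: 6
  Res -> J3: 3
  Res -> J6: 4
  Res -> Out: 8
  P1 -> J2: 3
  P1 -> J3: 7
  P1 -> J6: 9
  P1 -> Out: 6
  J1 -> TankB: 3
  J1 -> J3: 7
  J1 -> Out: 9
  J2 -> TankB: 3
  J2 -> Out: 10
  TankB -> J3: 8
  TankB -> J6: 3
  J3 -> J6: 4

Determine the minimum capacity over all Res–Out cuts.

23

Augment Res→Out: bottleneck 8, flow now 8.
Augment Res→J1→Out: bottleneck 9, flow now 17.
Augment Res→J2→Out: bottleneck 6, flow now 23.
No augmenting path remains; maximum flow = 23.
By max-flow min-cut, the minimum cut capacity equals the max flow.
In the residual graph, reachable from Res: {Res, J1, TankB, J3, J6}.
Min-cut edges: Res→J2 (6), Res→Out (8), J1→Out (9); capacity 6 + 8 + 9 = 23.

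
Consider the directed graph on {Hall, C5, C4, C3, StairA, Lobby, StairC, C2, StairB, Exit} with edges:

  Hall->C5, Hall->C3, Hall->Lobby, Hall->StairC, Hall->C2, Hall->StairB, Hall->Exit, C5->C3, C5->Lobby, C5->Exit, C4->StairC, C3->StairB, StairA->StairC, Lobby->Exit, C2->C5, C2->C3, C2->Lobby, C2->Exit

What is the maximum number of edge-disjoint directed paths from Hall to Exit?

4

Assign every edge capacity 1; by Menger, the answer equals the max flow.
Path Hall→Exit (+1); total 1.
Path Hall→C5→Exit (+1); total 2.
Path Hall→Lobby→Exit (+1); total 3.
Path Hall→C2→Exit (+1); total 4.
No residual Hall→Exit path; max flow = 4.
Certifying cut of size 4: {Hall→C2, Hall→C5, Hall→Exit, Hall→Lobby}.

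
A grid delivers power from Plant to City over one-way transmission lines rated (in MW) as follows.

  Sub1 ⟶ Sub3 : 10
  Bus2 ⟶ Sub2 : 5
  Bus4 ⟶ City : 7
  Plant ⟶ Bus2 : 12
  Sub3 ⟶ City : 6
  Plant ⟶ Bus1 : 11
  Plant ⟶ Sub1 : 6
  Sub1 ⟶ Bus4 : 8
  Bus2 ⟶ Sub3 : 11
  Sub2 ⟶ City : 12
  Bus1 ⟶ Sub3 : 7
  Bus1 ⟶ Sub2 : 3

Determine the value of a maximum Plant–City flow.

Augment Plant→Bus2→Sub3→City: bottleneck 6, flow now 6.
Augment Plant→Bus2→Sub2→City: bottleneck 5, flow now 11.
Augment Plant→Sub1→Bus4→City: bottleneck 6, flow now 17.
Augment Plant→Bus1→Sub2→City: bottleneck 3, flow now 20.
No augmenting path remains; maximum flow = 20.
In the residual graph, reachable from Plant: {Plant, Bus2, Bus1, Sub3}.
Min-cut edges: Plant→Sub1 (6), Bus2→Sub2 (5), Bus1→Sub2 (3), Sub3→City (6); capacity 6 + 5 + 3 + 6 = 20.
This cut is saturated, so no flow can exceed 20.

20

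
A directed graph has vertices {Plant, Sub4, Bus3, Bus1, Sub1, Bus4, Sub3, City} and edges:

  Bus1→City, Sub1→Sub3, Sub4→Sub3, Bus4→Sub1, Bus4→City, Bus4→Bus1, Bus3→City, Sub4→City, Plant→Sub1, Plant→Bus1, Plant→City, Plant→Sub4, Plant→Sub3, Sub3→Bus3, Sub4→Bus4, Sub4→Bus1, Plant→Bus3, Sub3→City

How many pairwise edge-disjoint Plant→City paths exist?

5

Assign every edge capacity 1; by Menger, the answer equals the max flow.
Path Plant→City (+1); total 1.
Path Plant→Sub4→City (+1); total 2.
Path Plant→Bus3→City (+1); total 3.
Path Plant→Bus1→City (+1); total 4.
Path Plant→Sub3→City (+1); total 5.
No residual Plant→City path; max flow = 5.
Certifying cut of size 5: {Bus3→City, Plant→Bus1, Plant→City, Plant→Sub4, Sub3→City}.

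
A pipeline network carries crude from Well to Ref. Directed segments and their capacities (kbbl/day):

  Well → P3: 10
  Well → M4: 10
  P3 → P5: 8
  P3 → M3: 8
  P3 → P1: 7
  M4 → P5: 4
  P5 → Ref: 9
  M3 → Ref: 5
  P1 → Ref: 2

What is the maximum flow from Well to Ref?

14

Augment Well→P3→P5→Ref: bottleneck 8, flow now 8.
Augment Well→P3→M3→Ref: bottleneck 2, flow now 10.
Augment Well→M4→P5→Ref: bottleneck 1, flow now 11.
Augment Well→M4→P5→P3→M3→Ref: bottleneck 3, flow now 14. (uses reverse residual edge)
No augmenting path remains; maximum flow = 14.
In the residual graph, reachable from Well: {Well, M4}.
Min-cut edges: Well→P3 (10), M4→P5 (4); capacity 10 + 4 = 14.
This cut is saturated, so no flow can exceed 14.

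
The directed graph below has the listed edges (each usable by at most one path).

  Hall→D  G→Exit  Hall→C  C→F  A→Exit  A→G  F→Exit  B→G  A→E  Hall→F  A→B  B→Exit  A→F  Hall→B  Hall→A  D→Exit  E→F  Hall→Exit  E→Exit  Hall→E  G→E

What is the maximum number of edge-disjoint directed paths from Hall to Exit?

Assign every edge capacity 1; by Menger, the answer equals the max flow.
Path Hall→Exit (+1); total 1.
Path Hall→A→Exit (+1); total 2.
Path Hall→B→Exit (+1); total 3.
Path Hall→D→Exit (+1); total 4.
Path Hall→E→Exit (+1); total 5.
Path Hall→F→Exit (+1); total 6.
No residual Hall→Exit path; max flow = 6.
Certifying cut of size 6: {F→Exit, Hall→A, Hall→B, Hall→D, Hall→E, Hall→Exit}.

6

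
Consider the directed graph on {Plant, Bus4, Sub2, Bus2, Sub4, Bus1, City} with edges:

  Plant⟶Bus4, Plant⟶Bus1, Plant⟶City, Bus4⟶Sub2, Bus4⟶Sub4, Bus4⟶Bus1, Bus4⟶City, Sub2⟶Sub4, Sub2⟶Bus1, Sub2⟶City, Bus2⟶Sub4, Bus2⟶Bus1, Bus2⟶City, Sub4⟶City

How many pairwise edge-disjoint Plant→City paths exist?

Assign every edge capacity 1; by Menger, the answer equals the max flow.
Path Plant→City (+1); total 1.
Path Plant→Bus4→City (+1); total 2.
No residual Plant→City path; max flow = 2.
Certifying cut of size 2: {Plant→Bus4, Plant→City}.

2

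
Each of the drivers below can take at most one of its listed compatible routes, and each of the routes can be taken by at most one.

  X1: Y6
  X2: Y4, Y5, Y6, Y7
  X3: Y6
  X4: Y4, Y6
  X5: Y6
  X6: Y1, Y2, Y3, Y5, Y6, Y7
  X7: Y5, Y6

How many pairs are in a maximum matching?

5

Unit-capacity flow: source→left, listed edges, right→sink; max matching = max flow.
Augmenting path X1→Y6 (+1); matched 1.
Augmenting path X2→Y4 (+1); matched 2.
Augmenting path X6→Y1 (+1); matched 3.
Augmenting path X7→Y5 (+1); matched 4.
Augmenting path X4→Y4→X2→Y7 (+1); matched 5.
No augmenting path remains; maximum matching = 5.
König certificate: {X2, X4, X6, X7, Y6} is a vertex cover of size 5 (every listed pair touches it), so no matching can be larger.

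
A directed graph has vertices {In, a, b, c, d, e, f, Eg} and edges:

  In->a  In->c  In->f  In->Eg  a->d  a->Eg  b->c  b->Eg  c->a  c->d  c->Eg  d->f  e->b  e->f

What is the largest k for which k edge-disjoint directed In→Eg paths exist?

3

Assign every edge capacity 1; by Menger, the answer equals the max flow.
Path In→Eg (+1); total 1.
Path In→a→Eg (+1); total 2.
Path In→c→Eg (+1); total 3.
No residual In→Eg path; max flow = 3.
Certifying cut of size 3: {In→Eg, In→a, In→c}.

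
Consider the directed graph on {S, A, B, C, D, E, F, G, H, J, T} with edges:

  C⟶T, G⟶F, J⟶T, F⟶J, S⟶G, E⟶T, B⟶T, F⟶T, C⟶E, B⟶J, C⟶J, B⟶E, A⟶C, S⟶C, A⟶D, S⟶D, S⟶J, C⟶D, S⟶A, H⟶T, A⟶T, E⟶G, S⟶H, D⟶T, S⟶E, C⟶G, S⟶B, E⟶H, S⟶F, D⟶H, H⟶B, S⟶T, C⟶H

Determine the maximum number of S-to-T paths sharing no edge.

9

Assign every edge capacity 1; by Menger, the answer equals the max flow.
Path S→T (+1); total 1.
Path S→A→T (+1); total 2.
Path S→B→T (+1); total 3.
Path S→C→T (+1); total 4.
Path S→D→T (+1); total 5.
Path S→E→T (+1); total 6.
Path S→F→T (+1); total 7.
Path S→H→T (+1); total 8.
Path S→J→T (+1); total 9.
No residual S→T path; max flow = 9.
Certifying cut of size 9: {F→T, J→T, S→A, S→B, S→C, S→D, S→E, S→H, S→T}.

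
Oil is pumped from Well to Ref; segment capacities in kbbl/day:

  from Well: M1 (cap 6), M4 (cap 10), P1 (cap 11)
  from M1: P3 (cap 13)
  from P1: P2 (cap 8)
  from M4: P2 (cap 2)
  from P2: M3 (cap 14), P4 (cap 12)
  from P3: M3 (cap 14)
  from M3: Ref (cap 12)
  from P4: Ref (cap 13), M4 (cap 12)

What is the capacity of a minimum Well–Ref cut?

16

Augment Well→M1→P3→M3→Ref: bottleneck 6, flow now 6.
Augment Well→P1→P2→M3→Ref: bottleneck 6, flow now 12.
Augment Well→P1→P2→P4→Ref: bottleneck 2, flow now 14.
Augment Well→M4→P2→P4→Ref: bottleneck 2, flow now 16.
No augmenting path remains; maximum flow = 16.
By max-flow min-cut, the minimum cut capacity equals the max flow.
In the residual graph, reachable from Well: {Well, P1, M4}.
Min-cut edges: Well→M1 (6), P1→P2 (8), M4→P2 (2); capacity 6 + 8 + 2 = 16.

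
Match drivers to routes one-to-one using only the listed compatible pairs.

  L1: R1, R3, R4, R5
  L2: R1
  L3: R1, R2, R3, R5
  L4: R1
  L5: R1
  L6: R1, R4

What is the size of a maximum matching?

Unit-capacity flow: source→left, listed edges, right→sink; max matching = max flow.
Augmenting path L1→R1 (+1); matched 1.
Augmenting path L3→R2 (+1); matched 2.
Augmenting path L6→R4 (+1); matched 3.
Augmenting path L2→R1→L1→R3 (+1); matched 4.
No augmenting path remains; maximum matching = 4.
König certificate: {L1, L3, L6, R1} is a vertex cover of size 4 (every listed pair touches it), so no matching can be larger.

4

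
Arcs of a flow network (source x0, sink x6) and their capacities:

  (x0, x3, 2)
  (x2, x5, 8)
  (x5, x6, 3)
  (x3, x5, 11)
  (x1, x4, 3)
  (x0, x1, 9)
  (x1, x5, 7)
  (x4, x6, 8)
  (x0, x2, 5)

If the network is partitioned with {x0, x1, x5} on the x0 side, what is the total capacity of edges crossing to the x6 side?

13

Edges leaving {x0, x1, x5}: x0→x2 (5), x0→x3 (2), x1→x4 (3), x5→x6 (3).
Cut capacity = 5 + 2 + 3 + 3 = 13.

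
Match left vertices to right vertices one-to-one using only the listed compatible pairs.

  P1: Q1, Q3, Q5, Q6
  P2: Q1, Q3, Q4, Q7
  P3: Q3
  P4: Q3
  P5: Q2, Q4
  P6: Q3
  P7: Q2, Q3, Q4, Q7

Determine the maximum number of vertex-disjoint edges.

Unit-capacity flow: source→left, listed edges, right→sink; max matching = max flow.
Augmenting path P1→Q1 (+1); matched 1.
Augmenting path P2→Q3 (+1); matched 2.
Augmenting path P5→Q2 (+1); matched 3.
Augmenting path P7→Q4 (+1); matched 4.
Augmenting path P3→Q3→P2→Q7 (+1); matched 5.
No augmenting path remains; maximum matching = 5.
König certificate: {P1, P2, P5, P7, Q3} is a vertex cover of size 5 (every listed pair touches it), so no matching can be larger.

5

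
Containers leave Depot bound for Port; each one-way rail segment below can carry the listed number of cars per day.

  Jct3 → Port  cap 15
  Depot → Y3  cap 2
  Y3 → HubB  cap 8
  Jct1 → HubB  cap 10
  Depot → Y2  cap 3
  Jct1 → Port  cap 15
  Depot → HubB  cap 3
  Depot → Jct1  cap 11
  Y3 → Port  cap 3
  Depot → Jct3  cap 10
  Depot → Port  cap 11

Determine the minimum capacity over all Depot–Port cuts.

34

Augment Depot→Port: bottleneck 11, flow now 11.
Augment Depot→Jct1→Port: bottleneck 11, flow now 22.
Augment Depot→Y3→Port: bottleneck 2, flow now 24.
Augment Depot→Jct3→Port: bottleneck 10, flow now 34.
No augmenting path remains; maximum flow = 34.
By max-flow min-cut, the minimum cut capacity equals the max flow.
In the residual graph, reachable from Depot: {Depot, HubB, Y2}.
Min-cut edges: Depot→Jct1 (11), Depot→Y3 (2), Depot→Jct3 (10), Depot→Port (11); capacity 11 + 2 + 10 + 11 = 34.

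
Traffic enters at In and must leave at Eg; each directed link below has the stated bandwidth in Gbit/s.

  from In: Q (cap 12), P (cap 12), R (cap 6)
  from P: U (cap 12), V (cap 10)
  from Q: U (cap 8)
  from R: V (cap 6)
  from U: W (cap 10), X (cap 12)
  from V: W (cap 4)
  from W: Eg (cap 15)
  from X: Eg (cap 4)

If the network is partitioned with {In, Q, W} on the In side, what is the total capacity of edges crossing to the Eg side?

Edges leaving {In, Q, W}: In→P (12), In→R (6), Q→U (8), W→Eg (15).
Cut capacity = 12 + 6 + 8 + 15 = 41.

41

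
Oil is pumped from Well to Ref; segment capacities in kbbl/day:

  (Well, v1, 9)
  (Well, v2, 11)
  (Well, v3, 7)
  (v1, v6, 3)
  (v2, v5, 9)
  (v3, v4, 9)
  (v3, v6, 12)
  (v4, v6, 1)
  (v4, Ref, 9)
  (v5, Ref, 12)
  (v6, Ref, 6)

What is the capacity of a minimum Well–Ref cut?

19

Augment Well→v1→v6→Ref: bottleneck 3, flow now 3.
Augment Well→v2→v5→Ref: bottleneck 9, flow now 12.
Augment Well→v3→v4→Ref: bottleneck 7, flow now 19.
No augmenting path remains; maximum flow = 19.
By max-flow min-cut, the minimum cut capacity equals the max flow.
In the residual graph, reachable from Well: {Well, v1, v2}.
Min-cut edges: Well→v3 (7), v1→v6 (3), v2→v5 (9); capacity 7 + 3 + 9 = 19.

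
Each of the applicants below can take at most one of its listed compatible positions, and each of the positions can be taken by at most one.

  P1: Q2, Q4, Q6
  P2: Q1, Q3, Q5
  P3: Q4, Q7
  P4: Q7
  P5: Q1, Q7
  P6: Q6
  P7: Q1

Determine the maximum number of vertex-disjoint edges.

6

Unit-capacity flow: source→left, listed edges, right→sink; max matching = max flow.
Augmenting path P1→Q2 (+1); matched 1.
Augmenting path P2→Q1 (+1); matched 2.
Augmenting path P3→Q4 (+1); matched 3.
Augmenting path P4→Q7 (+1); matched 4.
Augmenting path P6→Q6 (+1); matched 5.
Augmenting path P5→Q1→P2→Q3 (+1); matched 6.
No augmenting path remains; maximum matching = 6.
König certificate: {P1, P2, P3, P6, Q1, Q7} is a vertex cover of size 6 (every listed pair touches it), so no matching can be larger.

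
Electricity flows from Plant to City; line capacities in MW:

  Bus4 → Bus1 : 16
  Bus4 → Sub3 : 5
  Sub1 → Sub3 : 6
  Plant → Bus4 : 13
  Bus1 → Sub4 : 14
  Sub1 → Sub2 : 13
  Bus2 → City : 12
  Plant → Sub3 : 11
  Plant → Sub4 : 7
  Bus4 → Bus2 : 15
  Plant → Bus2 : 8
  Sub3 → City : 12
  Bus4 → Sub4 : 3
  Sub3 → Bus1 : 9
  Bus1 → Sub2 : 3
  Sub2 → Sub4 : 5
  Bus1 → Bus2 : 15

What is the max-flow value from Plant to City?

24

Augment Plant→Sub3→City: bottleneck 11, flow now 11.
Augment Plant→Bus2→City: bottleneck 8, flow now 19.
Augment Plant→Bus4→Sub3→City: bottleneck 1, flow now 20.
Augment Plant→Bus4→Bus2→City: bottleneck 4, flow now 24.
No augmenting path remains; maximum flow = 24.
In the residual graph, reachable from Plant: {Plant, Bus4, Sub3, Bus1, Sub2, Bus2, Sub4}.
Min-cut edges: Sub3→City (12), Bus2→City (12); capacity 12 + 12 = 24.
This cut is saturated, so no flow can exceed 24.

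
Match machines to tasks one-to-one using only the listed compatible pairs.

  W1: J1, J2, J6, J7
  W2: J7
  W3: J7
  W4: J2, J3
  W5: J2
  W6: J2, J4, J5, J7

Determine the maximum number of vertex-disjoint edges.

5

Unit-capacity flow: source→left, listed edges, right→sink; max matching = max flow.
Augmenting path W1→J1 (+1); matched 1.
Augmenting path W2→J7 (+1); matched 2.
Augmenting path W4→J2 (+1); matched 3.
Augmenting path W6→J4 (+1); matched 4.
Augmenting path W5→J2→W4→J3 (+1); matched 5.
No augmenting path remains; maximum matching = 5.
König certificate: {W1, W4, W5, W6, J7} is a vertex cover of size 5 (every listed pair touches it), so no matching can be larger.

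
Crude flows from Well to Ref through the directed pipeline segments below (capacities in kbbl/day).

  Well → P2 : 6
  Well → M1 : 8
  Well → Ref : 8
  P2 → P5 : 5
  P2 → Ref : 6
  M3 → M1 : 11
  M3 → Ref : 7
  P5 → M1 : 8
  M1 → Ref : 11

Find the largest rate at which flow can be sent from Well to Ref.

22

Augment Well→Ref: bottleneck 8, flow now 8.
Augment Well→P2→Ref: bottleneck 6, flow now 14.
Augment Well→M1→Ref: bottleneck 8, flow now 22.
No augmenting path remains; maximum flow = 22.
In the residual graph, reachable from Well: {Well}.
Min-cut edges: Well→P2 (6), Well→M1 (8), Well→Ref (8); capacity 6 + 8 + 8 = 22.
This cut is saturated, so no flow can exceed 22.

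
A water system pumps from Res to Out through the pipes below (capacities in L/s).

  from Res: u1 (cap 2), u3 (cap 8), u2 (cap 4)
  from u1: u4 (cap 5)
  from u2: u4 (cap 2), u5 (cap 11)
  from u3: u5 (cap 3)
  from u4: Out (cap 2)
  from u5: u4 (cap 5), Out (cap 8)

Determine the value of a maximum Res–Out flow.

9

Augment Res→u1→u4→Out: bottleneck 2, flow now 2.
Augment Res→u2→u5→Out: bottleneck 4, flow now 6.
Augment Res→u3→u5→Out: bottleneck 3, flow now 9.
No augmenting path remains; maximum flow = 9.
In the residual graph, reachable from Res: {Res, u3}.
Min-cut edges: Res→u1 (2), Res→u2 (4), u3→u5 (3); capacity 2 + 4 + 3 = 9.
This cut is saturated, so no flow can exceed 9.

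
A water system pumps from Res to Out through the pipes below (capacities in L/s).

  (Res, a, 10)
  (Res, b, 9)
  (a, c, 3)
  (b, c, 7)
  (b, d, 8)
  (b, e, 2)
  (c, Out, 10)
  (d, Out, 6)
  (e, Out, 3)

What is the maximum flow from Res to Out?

12

Augment Res→a→c→Out: bottleneck 3, flow now 3.
Augment Res→b→c→Out: bottleneck 7, flow now 10.
Augment Res→b→d→Out: bottleneck 2, flow now 12.
No augmenting path remains; maximum flow = 12.
In the residual graph, reachable from Res: {Res, a}.
Min-cut edges: Res→b (9), a→c (3); capacity 9 + 3 = 12.
This cut is saturated, so no flow can exceed 12.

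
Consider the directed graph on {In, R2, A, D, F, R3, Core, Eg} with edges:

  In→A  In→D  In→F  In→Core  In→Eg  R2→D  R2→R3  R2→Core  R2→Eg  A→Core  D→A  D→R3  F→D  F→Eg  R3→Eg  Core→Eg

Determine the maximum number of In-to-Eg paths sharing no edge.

Assign every edge capacity 1; by Menger, the answer equals the max flow.
Path In→Eg (+1); total 1.
Path In→F→Eg (+1); total 2.
Path In→Core→Eg (+1); total 3.
Path In→D→R3→Eg (+1); total 4.
No residual In→Eg path; max flow = 4.
Certifying cut of size 4: {Core→Eg, In→D, In→Eg, In→F}.

4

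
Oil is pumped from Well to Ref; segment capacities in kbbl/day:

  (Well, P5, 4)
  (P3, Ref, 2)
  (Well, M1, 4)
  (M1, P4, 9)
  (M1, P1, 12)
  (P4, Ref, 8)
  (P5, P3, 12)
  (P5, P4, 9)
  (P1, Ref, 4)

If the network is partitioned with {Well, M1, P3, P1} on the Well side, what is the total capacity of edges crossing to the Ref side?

Edges leaving {Well, M1, P3, P1}: Well→P5 (4), M1→P4 (9), P3→Ref (2), P1→Ref (4).
Cut capacity = 4 + 9 + 2 + 4 = 19.

19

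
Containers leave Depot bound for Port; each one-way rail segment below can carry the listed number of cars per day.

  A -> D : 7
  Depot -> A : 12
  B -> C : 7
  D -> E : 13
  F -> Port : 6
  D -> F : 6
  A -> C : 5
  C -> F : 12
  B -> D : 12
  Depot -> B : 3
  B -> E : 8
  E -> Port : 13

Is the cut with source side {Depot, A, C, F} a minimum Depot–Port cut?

Given cut capacity: 3 + 7 + 6 = 16.
Augment Depot→B→E→Port: bottleneck 3, flow now 3.
Augment Depot→A→C→F→Port: bottleneck 5, flow now 8.
Augment Depot→A→D→E→Port: bottleneck 7, flow now 15.
No augmenting path remains; maximum flow = 15.
In the residual graph, reachable from Depot: {Depot}.
Min-cut edges: Depot→A (12), Depot→B (3); capacity 12 + 3 = 15.
Cut capacity 16 exceeds the max flow 15, so it is not minimum.

No — its capacity is 16, but the minimum cut has capacity 15.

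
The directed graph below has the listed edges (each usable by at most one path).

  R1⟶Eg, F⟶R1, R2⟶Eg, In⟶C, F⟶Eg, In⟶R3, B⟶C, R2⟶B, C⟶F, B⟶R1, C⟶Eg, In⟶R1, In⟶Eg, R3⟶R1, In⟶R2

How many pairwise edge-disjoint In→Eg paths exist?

4

Assign every edge capacity 1; by Menger, the answer equals the max flow.
Path In→Eg (+1); total 1.
Path In→R1→Eg (+1); total 2.
Path In→C→Eg (+1); total 3.
Path In→R2→Eg (+1); total 4.
No residual In→Eg path; max flow = 4.
Certifying cut of size 4: {In→C, In→Eg, In→R2, R1→Eg}.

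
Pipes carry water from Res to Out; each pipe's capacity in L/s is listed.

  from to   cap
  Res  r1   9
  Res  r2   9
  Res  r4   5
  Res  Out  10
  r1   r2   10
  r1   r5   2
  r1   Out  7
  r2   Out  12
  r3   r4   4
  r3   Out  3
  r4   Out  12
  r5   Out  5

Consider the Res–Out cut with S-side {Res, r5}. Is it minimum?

Given cut capacity: 9 + 9 + 5 + 10 + 5 = 38.
Augment Res→Out: bottleneck 10, flow now 10.
Augment Res→r1→Out: bottleneck 7, flow now 17.
Augment Res→r2→Out: bottleneck 9, flow now 26.
Augment Res→r4→Out: bottleneck 5, flow now 31.
Augment Res→r1→r2→Out: bottleneck 2, flow now 33.
No augmenting path remains; maximum flow = 33.
In the residual graph, reachable from Res: {Res}.
Min-cut edges: Res→r1 (9), Res→r2 (9), Res→r4 (5), Res→Out (10); capacity 9 + 9 + 5 + 10 = 33.
Cut capacity 38 exceeds the max flow 33, so it is not minimum.

No — its capacity is 38, but the minimum cut has capacity 33.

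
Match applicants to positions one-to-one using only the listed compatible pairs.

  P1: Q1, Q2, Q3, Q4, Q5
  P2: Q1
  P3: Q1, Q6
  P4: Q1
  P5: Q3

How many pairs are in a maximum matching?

4

Unit-capacity flow: source→left, listed edges, right→sink; max matching = max flow.
Augmenting path P1→Q1 (+1); matched 1.
Augmenting path P3→Q6 (+1); matched 2.
Augmenting path P5→Q3 (+1); matched 3.
Augmenting path P2→Q1→P1→Q2 (+1); matched 4.
No augmenting path remains; maximum matching = 4.
König certificate: {P1, P3, P5, Q1} is a vertex cover of size 4 (every listed pair touches it), so no matching can be larger.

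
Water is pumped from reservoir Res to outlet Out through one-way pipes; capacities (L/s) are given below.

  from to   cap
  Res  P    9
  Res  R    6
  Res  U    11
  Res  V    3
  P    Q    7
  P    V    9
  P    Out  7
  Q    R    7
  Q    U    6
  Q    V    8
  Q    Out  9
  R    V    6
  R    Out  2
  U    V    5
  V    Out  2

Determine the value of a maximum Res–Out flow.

13

Augment Res→P→Out: bottleneck 7, flow now 7.
Augment Res→R→Out: bottleneck 2, flow now 9.
Augment Res→V→Out: bottleneck 2, flow now 11.
Augment Res→P→Q→Out: bottleneck 2, flow now 13.
No augmenting path remains; maximum flow = 13.
In the residual graph, reachable from Res: {Res, R, U, V}.
Min-cut edges: Res→P (9), R→Out (2), V→Out (2); capacity 9 + 2 + 2 = 13.
This cut is saturated, so no flow can exceed 13.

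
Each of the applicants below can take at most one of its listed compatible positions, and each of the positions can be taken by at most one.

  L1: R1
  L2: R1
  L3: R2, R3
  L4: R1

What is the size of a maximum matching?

Unit-capacity flow: source→left, listed edges, right→sink; max matching = max flow.
Augmenting path L1→R1 (+1); matched 1.
Augmenting path L3→R2 (+1); matched 2.
No augmenting path remains; maximum matching = 2.
König certificate: {L3, R1} is a vertex cover of size 2 (every listed pair touches it), so no matching can be larger.

2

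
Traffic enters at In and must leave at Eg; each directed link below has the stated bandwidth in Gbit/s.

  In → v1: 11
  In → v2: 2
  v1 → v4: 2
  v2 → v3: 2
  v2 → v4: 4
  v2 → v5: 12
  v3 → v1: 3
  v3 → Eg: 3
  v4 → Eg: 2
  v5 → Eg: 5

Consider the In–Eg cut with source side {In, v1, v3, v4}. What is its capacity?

7

Edges leaving {In, v1, v3, v4}: In→v2 (2), v3→Eg (3), v4→Eg (2).
Cut capacity = 2 + 3 + 2 = 7.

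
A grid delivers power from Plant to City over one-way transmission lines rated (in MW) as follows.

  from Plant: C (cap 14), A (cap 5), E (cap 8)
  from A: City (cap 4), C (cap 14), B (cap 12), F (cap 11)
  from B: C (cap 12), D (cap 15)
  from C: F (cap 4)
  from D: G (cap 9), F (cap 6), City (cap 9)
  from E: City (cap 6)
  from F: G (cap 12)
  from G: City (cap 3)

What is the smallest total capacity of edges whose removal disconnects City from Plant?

14

Augment Plant→A→City: bottleneck 4, flow now 4.
Augment Plant→E→City: bottleneck 6, flow now 10.
Augment Plant→A→B→D→City: bottleneck 1, flow now 11.
Augment Plant→C→F→G→City: bottleneck 3, flow now 14.
No augmenting path remains; maximum flow = 14.
By max-flow min-cut, the minimum cut capacity equals the max flow.
In the residual graph, reachable from Plant: {Plant, C, E, F, G}.
Min-cut edges: Plant→A (5), E→City (6), G→City (3); capacity 5 + 6 + 3 = 14.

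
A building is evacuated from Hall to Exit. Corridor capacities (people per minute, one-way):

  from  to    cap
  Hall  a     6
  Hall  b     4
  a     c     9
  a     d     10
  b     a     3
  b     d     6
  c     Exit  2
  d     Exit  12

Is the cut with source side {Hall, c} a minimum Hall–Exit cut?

No — its capacity is 12, but the minimum cut has capacity 10.

Given cut capacity: 6 + 4 + 2 = 12.
Augment Hall→a→c→Exit: bottleneck 2, flow now 2.
Augment Hall→a→d→Exit: bottleneck 4, flow now 6.
Augment Hall→b→d→Exit: bottleneck 4, flow now 10.
No augmenting path remains; maximum flow = 10.
In the residual graph, reachable from Hall: {Hall}.
Min-cut edges: Hall→a (6), Hall→b (4); capacity 6 + 4 = 10.
Cut capacity 12 exceeds the max flow 10, so it is not minimum.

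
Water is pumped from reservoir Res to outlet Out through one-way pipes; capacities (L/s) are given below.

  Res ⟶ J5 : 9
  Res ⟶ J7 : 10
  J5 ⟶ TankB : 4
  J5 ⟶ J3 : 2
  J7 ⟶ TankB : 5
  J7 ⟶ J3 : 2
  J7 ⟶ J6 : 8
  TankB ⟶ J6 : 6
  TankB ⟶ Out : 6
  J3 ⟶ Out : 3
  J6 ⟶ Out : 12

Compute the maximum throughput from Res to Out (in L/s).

16

Augment Res→J5→TankB→Out: bottleneck 4, flow now 4.
Augment Res→J5→J3→Out: bottleneck 2, flow now 6.
Augment Res→J7→TankB→Out: bottleneck 2, flow now 8.
Augment Res→J7→J3→Out: bottleneck 1, flow now 9.
Augment Res→J7→J6→Out: bottleneck 7, flow now 16.
No augmenting path remains; maximum flow = 16.
In the residual graph, reachable from Res: {Res, J5}.
Min-cut edges: Res→J7 (10), J5→TankB (4), J5→J3 (2); capacity 10 + 4 + 2 = 16.
This cut is saturated, so no flow can exceed 16.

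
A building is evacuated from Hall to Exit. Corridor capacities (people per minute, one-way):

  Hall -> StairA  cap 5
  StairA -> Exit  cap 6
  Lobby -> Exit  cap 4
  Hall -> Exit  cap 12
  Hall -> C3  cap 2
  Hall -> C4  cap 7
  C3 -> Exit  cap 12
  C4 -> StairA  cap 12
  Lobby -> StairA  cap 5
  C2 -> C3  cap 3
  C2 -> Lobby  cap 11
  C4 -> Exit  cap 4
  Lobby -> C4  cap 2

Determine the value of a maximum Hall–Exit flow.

24

Augment Hall→Exit: bottleneck 12, flow now 12.
Augment Hall→C3→Exit: bottleneck 2, flow now 14.
Augment Hall→C4→Exit: bottleneck 4, flow now 18.
Augment Hall→StairA→Exit: bottleneck 5, flow now 23.
Augment Hall→C4→StairA→Exit: bottleneck 1, flow now 24.
No augmenting path remains; maximum flow = 24.
In the residual graph, reachable from Hall: {Hall, C4, StairA}.
Min-cut edges: Hall→C3 (2), Hall→Exit (12), C4→Exit (4), StairA→Exit (6); capacity 2 + 12 + 4 + 6 = 24.
This cut is saturated, so no flow can exceed 24.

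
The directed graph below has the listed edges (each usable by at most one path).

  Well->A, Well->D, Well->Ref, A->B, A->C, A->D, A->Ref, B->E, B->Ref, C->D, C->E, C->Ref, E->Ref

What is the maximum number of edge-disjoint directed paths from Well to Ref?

2

Assign every edge capacity 1; by Menger, the answer equals the max flow.
Path Well→Ref (+1); total 1.
Path Well→A→Ref (+1); total 2.
No residual Well→Ref path; max flow = 2.
Certifying cut of size 2: {Well→A, Well→Ref}.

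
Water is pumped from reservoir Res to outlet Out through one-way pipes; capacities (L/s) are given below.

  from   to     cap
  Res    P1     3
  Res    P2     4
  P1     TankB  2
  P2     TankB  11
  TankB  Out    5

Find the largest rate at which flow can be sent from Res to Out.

Augment Res→P1→TankB→Out: bottleneck 2, flow now 2.
Augment Res→P2→TankB→Out: bottleneck 3, flow now 5.
No augmenting path remains; maximum flow = 5.
In the residual graph, reachable from Res: {Res, P1, P2, TankB}.
Min-cut edges: TankB→Out (5); capacity 5 = 5.
This cut is saturated, so no flow can exceed 5.

5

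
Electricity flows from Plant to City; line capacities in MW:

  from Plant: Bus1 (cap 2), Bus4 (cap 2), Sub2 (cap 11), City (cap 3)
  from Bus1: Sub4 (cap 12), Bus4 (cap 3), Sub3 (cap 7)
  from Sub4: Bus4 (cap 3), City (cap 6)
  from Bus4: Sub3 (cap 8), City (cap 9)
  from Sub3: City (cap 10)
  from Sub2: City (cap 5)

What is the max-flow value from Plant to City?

Augment Plant→City: bottleneck 3, flow now 3.
Augment Plant→Bus4→City: bottleneck 2, flow now 5.
Augment Plant→Sub2→City: bottleneck 5, flow now 10.
Augment Plant→Bus1→Sub4→City: bottleneck 2, flow now 12.
No augmenting path remains; maximum flow = 12.
In the residual graph, reachable from Plant: {Plant, Sub2}.
Min-cut edges: Plant→Bus1 (2), Plant→Bus4 (2), Plant→City (3), Sub2→City (5); capacity 2 + 2 + 3 + 5 = 12.
This cut is saturated, so no flow can exceed 12.

12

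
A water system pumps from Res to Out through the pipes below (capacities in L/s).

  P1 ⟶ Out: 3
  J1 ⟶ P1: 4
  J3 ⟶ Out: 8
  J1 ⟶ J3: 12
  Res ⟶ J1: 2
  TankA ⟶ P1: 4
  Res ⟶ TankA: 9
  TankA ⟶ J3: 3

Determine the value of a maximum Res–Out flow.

8

Augment Res→TankA→P1→Out: bottleneck 3, flow now 3.
Augment Res→TankA→J3→Out: bottleneck 3, flow now 6.
Augment Res→J1→J3→Out: bottleneck 2, flow now 8.
No augmenting path remains; maximum flow = 8.
In the residual graph, reachable from Res: {Res, TankA, P1}.
Min-cut edges: Res→J1 (2), TankA→J3 (3), P1→Out (3); capacity 2 + 3 + 3 = 8.
This cut is saturated, so no flow can exceed 8.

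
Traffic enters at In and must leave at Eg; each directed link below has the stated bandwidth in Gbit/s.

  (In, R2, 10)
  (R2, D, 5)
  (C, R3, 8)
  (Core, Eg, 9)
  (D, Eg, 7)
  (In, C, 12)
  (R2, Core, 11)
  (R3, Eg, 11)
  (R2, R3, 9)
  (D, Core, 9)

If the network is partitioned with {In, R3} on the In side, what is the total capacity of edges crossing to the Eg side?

Edges leaving {In, R3}: In→C (12), In→R2 (10), R3→Eg (11).
Cut capacity = 12 + 10 + 11 = 33.

33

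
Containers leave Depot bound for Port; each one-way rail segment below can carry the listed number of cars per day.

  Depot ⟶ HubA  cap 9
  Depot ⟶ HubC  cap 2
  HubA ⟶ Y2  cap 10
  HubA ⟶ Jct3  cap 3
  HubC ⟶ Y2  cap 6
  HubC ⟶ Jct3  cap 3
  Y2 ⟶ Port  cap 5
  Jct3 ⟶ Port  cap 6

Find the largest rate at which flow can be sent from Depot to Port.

Augment Depot→HubA→Y2→Port: bottleneck 5, flow now 5.
Augment Depot→HubA→Jct3→Port: bottleneck 3, flow now 8.
Augment Depot→HubC→Jct3→Port: bottleneck 2, flow now 10.
No augmenting path remains; maximum flow = 10.
In the residual graph, reachable from Depot: {Depot, HubA, Y2}.
Min-cut edges: Depot→HubC (2), HubA→Jct3 (3), Y2→Port (5); capacity 2 + 3 + 5 = 10.
This cut is saturated, so no flow can exceed 10.

10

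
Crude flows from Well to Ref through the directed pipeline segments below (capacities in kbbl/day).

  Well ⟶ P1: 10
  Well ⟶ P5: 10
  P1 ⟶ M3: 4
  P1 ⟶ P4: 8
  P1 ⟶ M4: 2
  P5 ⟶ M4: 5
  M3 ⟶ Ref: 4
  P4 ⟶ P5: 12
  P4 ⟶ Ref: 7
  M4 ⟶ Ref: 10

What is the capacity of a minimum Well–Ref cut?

15

Augment Well→P1→M3→Ref: bottleneck 4, flow now 4.
Augment Well→P1→P4→Ref: bottleneck 6, flow now 10.
Augment Well→P5→M4→Ref: bottleneck 5, flow now 15.
No augmenting path remains; maximum flow = 15.
By max-flow min-cut, the minimum cut capacity equals the max flow.
In the residual graph, reachable from Well: {Well, P5}.
Min-cut edges: Well→P1 (10), P5→M4 (5); capacity 10 + 5 = 15.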